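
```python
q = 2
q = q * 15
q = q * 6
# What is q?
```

Trace:
`q = 2` → q = 2
`q = q * 15` → q = 30
`q = q * 6` → q = 180
So q = 180

Answer: 180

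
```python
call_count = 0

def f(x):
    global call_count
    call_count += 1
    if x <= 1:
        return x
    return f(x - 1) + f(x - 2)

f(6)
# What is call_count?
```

Calls(x) = 1 + Calls(x-1) + Calls(x-2); Calls(0)=Calls(1)=1. For x=6 this gives 25.

Answer: 25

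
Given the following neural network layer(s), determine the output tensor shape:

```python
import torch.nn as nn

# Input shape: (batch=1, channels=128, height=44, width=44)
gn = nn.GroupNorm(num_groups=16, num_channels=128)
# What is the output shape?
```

Input: (1, 128, 44, 44) -> Output: (1, 128, 44, 44)

Answer: (1, 128, 44, 44)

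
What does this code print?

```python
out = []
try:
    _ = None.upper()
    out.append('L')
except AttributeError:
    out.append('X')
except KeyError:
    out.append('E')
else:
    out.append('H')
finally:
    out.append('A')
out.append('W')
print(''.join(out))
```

Execution trace: 'X' (except AttributeError) → 'A' (finally) → 'W' (after the try/except). Output: XAW

Answer: XAW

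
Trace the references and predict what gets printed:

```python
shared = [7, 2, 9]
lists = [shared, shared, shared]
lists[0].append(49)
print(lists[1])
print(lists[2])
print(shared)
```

Key concept: list of same reference.
Step by step:
`shared = [7, 2, 9]` → shared = [7, 2, 9]
`lists = [shared, shared, shared]` → lists = [[7, 2, 9], [7, 2, 9], [7, 2, 9]]
`lists[0].append(49)` → shared = [7, 2, 9, 49]; lists = [[7, 2, 9, 49], [7, 2, 9, 49], [7, 2, 9, 49]]
`print(lists[1])` → prints [7, 2, 9, 49]
`print(lists[2])` → prints [7, 2, 9, 49]
`print(shared)` → prints [7, 2, 9, 49]

Answer:
[7, 2, 9, 49]
[7, 2, 9, 49]
[7, 2, 9, 49]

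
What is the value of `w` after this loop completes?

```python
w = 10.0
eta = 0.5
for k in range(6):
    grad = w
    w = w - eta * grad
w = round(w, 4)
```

Gradient descent: w = 10.0 * (1 - 0.5)^6
`w` takes the values: 10.0 → 5.0 → 2.5 → 1.25 → 0.625 → 0.3125 → 0.15625 → 0.1562

Answer: 0.1562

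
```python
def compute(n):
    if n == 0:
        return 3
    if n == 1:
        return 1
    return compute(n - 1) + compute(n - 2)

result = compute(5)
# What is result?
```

Build up from base cases: compute(0)=3, compute(1)=1, compute(2)=4, compute(3)=5, compute(4)=9, compute(5)=14

Answer: 14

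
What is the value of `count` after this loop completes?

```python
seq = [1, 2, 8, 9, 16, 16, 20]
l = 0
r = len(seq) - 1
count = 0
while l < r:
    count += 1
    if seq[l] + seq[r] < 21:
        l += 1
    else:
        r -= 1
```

Steps to find pair summing to 21
`count` takes the values: 0 → 1 → 2 → 3 → 4 → 5 → 6

Answer: 6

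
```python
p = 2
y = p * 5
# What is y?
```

Trace:
`p = 2` → p = 2
`y = p * 5` → y = 10
So y = 10

Answer: 10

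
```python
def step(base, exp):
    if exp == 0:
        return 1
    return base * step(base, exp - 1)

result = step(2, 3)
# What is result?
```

step(2, 3) = 2 * 2 * 2 = 8

Answer: 8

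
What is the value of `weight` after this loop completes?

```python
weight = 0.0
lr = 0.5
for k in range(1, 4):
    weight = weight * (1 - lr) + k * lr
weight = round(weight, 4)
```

Moving average with lr=0.5
`weight` takes the values: 0.0 → 0.5 → 1.25 → 2.125

Answer: 2.125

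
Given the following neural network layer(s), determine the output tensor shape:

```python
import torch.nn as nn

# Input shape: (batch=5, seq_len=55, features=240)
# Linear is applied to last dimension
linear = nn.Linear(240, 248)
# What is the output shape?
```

Input: (5, 55, 240) -> Output: (5, 55, 248)

Answer: (5, 55, 248)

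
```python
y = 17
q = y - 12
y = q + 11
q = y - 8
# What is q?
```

Trace:
`y = 17` → y = 17
`q = y - 12` → q = 5
`y = q + 11` → y = 16
`q = y - 8` → q = 8
So q = 8

Answer: 8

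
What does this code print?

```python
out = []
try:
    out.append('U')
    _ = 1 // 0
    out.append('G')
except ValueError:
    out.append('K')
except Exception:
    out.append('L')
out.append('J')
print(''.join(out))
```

Execution trace: 'U' (try body) → 'L' (except Exception) → 'J' (after the try/except). Output: ULJ

Answer: ULJ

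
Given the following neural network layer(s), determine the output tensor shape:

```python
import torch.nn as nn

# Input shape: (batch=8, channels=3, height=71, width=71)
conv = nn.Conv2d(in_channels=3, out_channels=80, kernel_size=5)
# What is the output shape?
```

Input: (8, 3, 71, 71) -> Output: (8, 80, 67, 67)

Answer: (8, 80, 67, 67)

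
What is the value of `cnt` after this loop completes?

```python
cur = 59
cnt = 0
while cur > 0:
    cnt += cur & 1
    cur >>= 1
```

Count set bits in 59 (binary: 0b111011)
`cnt` takes the values: 0 → 1 → 2 → 3 → 4 → 5

Answer: 5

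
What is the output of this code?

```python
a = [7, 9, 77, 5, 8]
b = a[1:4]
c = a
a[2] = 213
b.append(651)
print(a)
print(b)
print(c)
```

Key concept: slice vs alias.
Step by step:
`a = [7, 9, 77, 5, 8]` → a = [7, 9, 77, 5, 8]
`b = a[1:4]` → b = [9, 77, 5]
`c = a` → c = [7, 9, 77, 5, 8] (same object as a)
`a[2] = 213` → a = [7, 9, 213, 5, 8] (same object as c); c = [7, 9, 213, 5, 8] (same object as a)
`b.append(651)` → b = [9, 77, 5, 651]
`print(a)` → prints [7, 9, 213, 5, 8]
`print(b)` → prints [9, 77, 5, 651]
`print(c)` → prints [7, 9, 213, 5, 8]

Answer:
[7, 9, 213, 5, 8]
[9, 77, 5, 651]
[7, 9, 213, 5, 8]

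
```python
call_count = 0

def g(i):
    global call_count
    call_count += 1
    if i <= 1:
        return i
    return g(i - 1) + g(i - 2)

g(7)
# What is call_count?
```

Calls(i) = 1 + Calls(i-1) + Calls(i-2); Calls(0)=Calls(1)=1. For i=7 this gives 41.

Answer: 41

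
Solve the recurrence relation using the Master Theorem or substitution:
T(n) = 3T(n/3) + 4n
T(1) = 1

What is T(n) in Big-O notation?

By Master Theorem: a=3, b=3, f(n)=4n. Since log_3(3) = 1 and f(n) = Θ(n^1), Case 2 applies. T(n) = O(n log n).

Answer: O(n log n)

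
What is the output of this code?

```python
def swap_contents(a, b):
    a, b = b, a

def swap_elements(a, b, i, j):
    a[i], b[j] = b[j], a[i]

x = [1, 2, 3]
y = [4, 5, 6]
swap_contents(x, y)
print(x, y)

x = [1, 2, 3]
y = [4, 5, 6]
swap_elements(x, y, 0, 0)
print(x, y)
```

Key concept: parameter rebinding vs mutation.
Step by step:
`x = [1, 2, 3]` → x = [1, 2, 3]
`y = [4, 5, 6]` → y = [4, 5, 6]
`swap_contents(x, y)` → no visible change to tracked variables
`print(x, y)` → prints [1, 2, 3] [4, 5, 6]
`x = [1, 2, 3]` → x = [1, 2, 3]
`y = [4, 5, 6]` → y = [4, 5, 6]
`swap_elements(x, y, 0, 0)` → x = [4, 2, 3]; y = [1, 5, 6]
`print(x, y)` → prints [4, 2, 3] [1, 5, 6]

Answer:
[1, 2, 3] [4, 5, 6]
[4, 2, 3] [1, 5, 6]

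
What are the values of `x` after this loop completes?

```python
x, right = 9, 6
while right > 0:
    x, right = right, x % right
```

GCD of 9 and 6
`x` takes the values: 9 → 6 → 3

Answer: 3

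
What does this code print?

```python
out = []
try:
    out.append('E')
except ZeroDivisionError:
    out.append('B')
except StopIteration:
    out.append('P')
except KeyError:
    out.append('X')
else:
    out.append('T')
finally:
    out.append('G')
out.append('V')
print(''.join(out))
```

Execution trace: 'E' (try body, no exception) → 'T' (else) → 'G' (finally) → 'V' (after the try/except). Output: ETGV

Answer: ETGV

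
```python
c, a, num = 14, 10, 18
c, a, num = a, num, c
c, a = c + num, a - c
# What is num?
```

Trace:
`c, a, num = 14, 10, 18` → c = 14; a = 10; num = 18
`c, a, num = a, num, c` → c = 10; a = 18; num = 14
`c, a = c + num, a - c` → c = 24; a = 8
So num = 14

Answer: 14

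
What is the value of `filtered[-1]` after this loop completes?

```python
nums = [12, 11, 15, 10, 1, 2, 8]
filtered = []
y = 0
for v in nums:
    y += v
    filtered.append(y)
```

Cumulative sum ends at 59
`filtered` takes the values: [] → [12] → [12, 23] → [12, 23, 38] → [12, 23, 38, 48] → [12, 23, 38, 48, 49] → [12, 23, 38, 48, 49, 51] → [12, 23, 38, 48, 49, 51, 59]
So `filtered[-1]` = 59

Answer: 59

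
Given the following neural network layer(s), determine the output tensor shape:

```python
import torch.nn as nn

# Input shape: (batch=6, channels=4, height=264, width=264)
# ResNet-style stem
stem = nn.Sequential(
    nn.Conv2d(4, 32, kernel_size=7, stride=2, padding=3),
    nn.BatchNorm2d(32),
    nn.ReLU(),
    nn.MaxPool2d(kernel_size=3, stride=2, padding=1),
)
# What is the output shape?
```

Input: (6, 4, 264, 264) -> after Conv2d 7x7 stride=2: (6, 32, 132, 132) -> Output: (6, 32, 66, 66)

Answer: (6, 32, 66, 66)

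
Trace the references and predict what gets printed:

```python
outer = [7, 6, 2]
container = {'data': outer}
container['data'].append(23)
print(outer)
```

Key concept: dict holds reference to list.
Step by step:
`outer = [7, 6, 2]` → outer = [7, 6, 2]
`container = {'data': outer}` → container = {'data': [7, 6, 2]}
`container['data'].append(23)` → outer = [7, 6, 2, 23]; container = {'data': [7, 6, 2, 23]}
`print(outer)` → prints [7, 6, 2, 23]

Answer: [7, 6, 2, 23]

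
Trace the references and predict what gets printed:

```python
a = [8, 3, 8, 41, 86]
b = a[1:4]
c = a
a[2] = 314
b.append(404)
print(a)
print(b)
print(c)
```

Key concept: slice vs alias.
Step by step:
`a = [8, 3, 8, 41, 86]` → a = [8, 3, 8, 41, 86]
`b = a[1:4]` → b = [3, 8, 41]
`c = a` → c = [8, 3, 8, 41, 86] (same object as a)
`a[2] = 314` → a = [8, 3, 314, 41, 86] (same object as c); c = [8, 3, 314, 41, 86] (same object as a)
`b.append(404)` → b = [3, 8, 41, 404]
`print(a)` → prints [8, 3, 314, 41, 86]
`print(b)` → prints [3, 8, 41, 404]
`print(c)` → prints [8, 3, 314, 41, 86]

Answer:
[8, 3, 314, 41, 86]
[3, 8, 41, 404]
[8, 3, 314, 41, 86]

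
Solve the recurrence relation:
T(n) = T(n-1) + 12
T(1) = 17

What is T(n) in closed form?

Unrolling: T(n) = T(1) + 12·(n-1) = 17 + 12(n-1) = 12n + 5.

Answer: T(n) = 12n + 5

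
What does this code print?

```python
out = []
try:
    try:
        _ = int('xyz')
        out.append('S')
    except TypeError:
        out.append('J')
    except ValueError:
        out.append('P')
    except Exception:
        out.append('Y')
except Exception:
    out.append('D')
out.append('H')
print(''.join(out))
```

Execution trace: 'P' (inner except ValueError) → 'H' (after the try/except). Output: PH

Answer: PH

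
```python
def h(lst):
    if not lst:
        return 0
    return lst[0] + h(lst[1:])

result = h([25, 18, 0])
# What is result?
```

25 + 18 + 0 + 0 = 43

Answer: 43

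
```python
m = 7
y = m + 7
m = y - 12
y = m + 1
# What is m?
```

Trace:
`m = 7` → m = 7
`y = m + 7` → y = 14
`m = y - 12` → m = 2
`y = m + 1` → y = 3
So m = 2

Answer: 2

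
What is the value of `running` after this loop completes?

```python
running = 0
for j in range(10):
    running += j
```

Sum of 0 to 9 = 45
`running` takes the values: 0 → 1 → 3 → 6 → 10 → 15 → 21 → 28 → 36 → 45

Answer: 45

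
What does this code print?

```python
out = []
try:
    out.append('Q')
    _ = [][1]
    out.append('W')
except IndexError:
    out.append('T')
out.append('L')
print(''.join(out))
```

Execution trace: 'Q' (try body) → 'T' (except IndexError) → 'L' (after the try/except). Output: QTL

Answer: QTL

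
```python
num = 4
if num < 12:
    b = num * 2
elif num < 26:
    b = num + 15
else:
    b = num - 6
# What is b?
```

Trace:
`num = 4` → num = 4
`if num < 12: ...` → num < 12 is True → b = 8
So b = 8

Answer: 8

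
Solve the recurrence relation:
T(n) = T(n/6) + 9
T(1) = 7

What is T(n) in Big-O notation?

Each step divides n by 6 and adds 9. After log_6(n) steps we reach T(1)=7. So T(n) = 9·log_6(n) + 7 = O(log n).

Answer: O(log n)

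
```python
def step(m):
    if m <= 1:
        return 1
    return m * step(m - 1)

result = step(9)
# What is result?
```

step(9) = 9 * 8 * 7 * 6 * 5 * 4 * 3 * 2 * 1 = 362880

Answer: 362880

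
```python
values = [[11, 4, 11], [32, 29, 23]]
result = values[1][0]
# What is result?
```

Trace:
`values = [[11, 4, 11], [32, 29, 23]]` → values = [[11, 4, 11], [32, 29, 23]]
`result = values[1][0]` → result = 32
So result = 32

Answer: 32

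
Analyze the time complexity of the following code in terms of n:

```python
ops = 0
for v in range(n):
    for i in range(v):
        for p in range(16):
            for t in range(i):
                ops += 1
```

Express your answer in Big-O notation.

Each loop level contributes: n × n × 1 × n. Multiplying the contributions gives O(n^3).

Answer: O(n^3)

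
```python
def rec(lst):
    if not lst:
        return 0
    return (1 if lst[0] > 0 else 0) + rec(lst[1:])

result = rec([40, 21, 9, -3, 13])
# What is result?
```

Count of positive elements in [40, 21, 9, -3, 13] = 4

Answer: 4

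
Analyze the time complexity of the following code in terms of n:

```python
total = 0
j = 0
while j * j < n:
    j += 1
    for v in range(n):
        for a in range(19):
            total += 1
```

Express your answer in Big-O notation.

Each loop level contributes: √n × n × 1. Multiplying the contributions gives O(n√n).

Answer: O(n√n)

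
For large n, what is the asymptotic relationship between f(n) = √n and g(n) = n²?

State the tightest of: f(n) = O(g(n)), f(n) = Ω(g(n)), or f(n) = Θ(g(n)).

√n vs n²: f(n) = O(g(n)) but not Ω(g(n)) — n² grows strictly faster than √n.

Answer: f(n) = O(g(n)) but not Ω(g(n)) — n² grows strictly faster than √n.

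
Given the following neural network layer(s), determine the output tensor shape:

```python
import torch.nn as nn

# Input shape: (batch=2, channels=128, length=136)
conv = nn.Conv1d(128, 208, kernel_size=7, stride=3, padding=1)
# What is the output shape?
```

Input: (2, 128, 136) -> Output: (2, 208, 44)

Answer: (2, 208, 44)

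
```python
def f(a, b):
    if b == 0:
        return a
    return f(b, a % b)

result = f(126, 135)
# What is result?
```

f(126, 135) -> f(135, 126) -> f(126, 9) -> f(9, 0) -> 9

Answer: 9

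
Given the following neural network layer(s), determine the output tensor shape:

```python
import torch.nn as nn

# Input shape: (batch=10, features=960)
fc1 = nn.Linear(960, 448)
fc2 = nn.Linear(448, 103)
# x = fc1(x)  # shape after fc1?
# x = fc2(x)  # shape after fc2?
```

Input: (10, 960) -> after fc1: (10, 448) -> Output: (10, 103)

Answer: (10, 103)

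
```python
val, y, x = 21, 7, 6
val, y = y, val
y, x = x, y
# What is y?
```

Trace:
`val, y, x = 21, 7, 6` → val = 21; y = 7; x = 6
`val, y = y, val` → val = 7; y = 21
`y, x = x, y` → y = 6; x = 21
So y = 6

Answer: 6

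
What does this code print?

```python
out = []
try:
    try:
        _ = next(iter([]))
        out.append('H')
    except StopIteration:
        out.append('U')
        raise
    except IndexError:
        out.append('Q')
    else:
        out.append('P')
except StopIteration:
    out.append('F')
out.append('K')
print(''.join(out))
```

Execution trace: 'U' (except StopIteration) → 'F' (outer except StopIteration) → 'K' (after the try/except). Output: UFK

Answer: UFK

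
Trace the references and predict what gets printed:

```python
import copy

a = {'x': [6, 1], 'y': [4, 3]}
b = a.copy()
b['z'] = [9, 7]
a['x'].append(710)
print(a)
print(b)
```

Key concept: shallow copy of dict with mutable values.
Step by step:
`a = {'x': [6, 1], 'y': [4, 3]}` → a = {'x': [6, 1], 'y': [4, 3]}
`b = a.copy()` → b = {'x': [6, 1], 'y': [4, 3]}
`b['z'] = [9, 7]` → b = {'x': [6, 1], 'y': [4, 3], 'z': [9, 7]}
`a['x'].append(710)` → a = {'x': [6, 1, 710], 'y': [4, 3]}; b = {'x': [6, 1, 710], 'y': [4, 3], 'z': [9, 7]}
`print(a)` → prints {'x': [6, 1, 710], 'y': [4, 3]}
`print(b)` → prints {'x': [6, 1, 710], 'y': [4, 3], 'z': [9, 7]}

Answer:
{'x': [6, 1, 710], 'y': [4, 3]}
{'x': [6, 1, 710], 'y': [4, 3], 'z': [9, 7]}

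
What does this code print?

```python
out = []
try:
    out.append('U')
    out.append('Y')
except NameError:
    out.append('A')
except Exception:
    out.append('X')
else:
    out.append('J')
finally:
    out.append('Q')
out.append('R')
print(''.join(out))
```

Execution trace: 'U' (try body) → 'Y' (try body, no exception) → 'J' (else) → 'Q' (finally) → 'R' (after the try/except). Output: UYJQR

Answer: UYJQR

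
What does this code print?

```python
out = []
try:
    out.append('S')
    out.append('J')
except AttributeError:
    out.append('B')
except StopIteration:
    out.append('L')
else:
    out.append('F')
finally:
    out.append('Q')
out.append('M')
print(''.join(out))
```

Execution trace: 'S' (try body) → 'J' (try body, no exception) → 'F' (else) → 'Q' (finally) → 'M' (after the try/except). Output: SJFQM

Answer: SJFQM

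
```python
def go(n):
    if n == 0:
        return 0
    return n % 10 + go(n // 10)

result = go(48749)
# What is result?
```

Sum of digits of 48749: 9 + 4 + 7 + 8 + 4 = 32

Answer: 32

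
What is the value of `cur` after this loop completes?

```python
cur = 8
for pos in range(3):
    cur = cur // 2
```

Halve 3 times: 8 // 2^3 = 1
`cur` takes the values: 8 → 4 → 2 → 1

Answer: 1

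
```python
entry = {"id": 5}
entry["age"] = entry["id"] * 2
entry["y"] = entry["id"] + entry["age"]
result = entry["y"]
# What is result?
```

Trace:
`entry = {"id": 5}` → entry = {'id': 5}
`entry["age"] = entry["id"] * 2` → entry = {'id': 5, 'age': 10}
`entry["y"] = entry["id"] + entry["age"]` → entry = {'id': 5, 'age': 10, 'y': 15}
`result = entry["y"]` → result = 15
So result = 15

Answer: 15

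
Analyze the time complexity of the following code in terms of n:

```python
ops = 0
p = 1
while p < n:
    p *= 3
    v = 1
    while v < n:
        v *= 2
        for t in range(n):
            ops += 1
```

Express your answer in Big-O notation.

Each loop level contributes: log n × log n × n. Multiplying the contributions gives O(n log² n).

Answer: O(n log² n)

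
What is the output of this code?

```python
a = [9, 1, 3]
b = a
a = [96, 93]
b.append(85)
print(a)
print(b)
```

Key concept: rebinding vs mutation: a is rebound to a new list, b still points at the original.
Step by step:
`a = [9, 1, 3]` → a = [9, 1, 3]
`b = a` → b = [9, 1, 3] (same object as a)
`a = [96, 93]` → a = [96, 93]
`b.append(85)` → b = [9, 1, 3, 85]
`print(a)` → prints [96, 93]
`print(b)` → prints [9, 1, 3, 85]

Answer:
[96, 93]
[9, 1, 3, 85]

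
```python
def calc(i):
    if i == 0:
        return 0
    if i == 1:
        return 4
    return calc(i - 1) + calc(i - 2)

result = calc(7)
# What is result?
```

Build up from base cases: calc(0)=0, calc(1)=4, calc(2)=4, calc(3)=8, calc(4)=12, calc(5)=20, calc(6)=32, ..., calc(7)=52

Answer: 52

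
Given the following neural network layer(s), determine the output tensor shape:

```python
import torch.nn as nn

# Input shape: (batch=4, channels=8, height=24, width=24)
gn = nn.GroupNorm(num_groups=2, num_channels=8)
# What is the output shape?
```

Input: (4, 8, 24, 24) -> Output: (4, 8, 24, 24)

Answer: (4, 8, 24, 24)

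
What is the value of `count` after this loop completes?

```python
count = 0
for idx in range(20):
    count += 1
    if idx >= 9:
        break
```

Loop breaks when idx reaches 9, count is 10
`count` takes the values: 0 → 1 → 2 → 3 → 4 → 5 → 6 → 7 → 8 → 9 → 10

Answer: 10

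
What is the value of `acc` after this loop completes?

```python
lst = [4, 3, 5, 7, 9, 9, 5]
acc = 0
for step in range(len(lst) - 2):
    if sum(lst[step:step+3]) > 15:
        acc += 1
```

Count windows with sum > 15
`acc` takes the values: 0 → 1 → 2 → 3

Answer: 3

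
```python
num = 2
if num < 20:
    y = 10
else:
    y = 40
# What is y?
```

Trace:
`num = 2` → num = 2
`if num < 20: ...` → num < 20 is True → y = 10
So y = 10

Answer: 10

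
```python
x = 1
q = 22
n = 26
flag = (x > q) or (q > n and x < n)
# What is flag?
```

Trace:
`x = 1` → x = 1
`q = 22` → q = 22
`n = 26` → n = 26
`flag = (x > q) or (q > n and x < n)` → flag = False
So flag = False

Answer: False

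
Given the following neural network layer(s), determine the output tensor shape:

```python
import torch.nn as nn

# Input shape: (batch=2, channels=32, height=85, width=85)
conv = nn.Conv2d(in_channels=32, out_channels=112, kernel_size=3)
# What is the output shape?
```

Input: (2, 32, 85, 85) -> Output: (2, 112, 83, 83)

Answer: (2, 112, 83, 83)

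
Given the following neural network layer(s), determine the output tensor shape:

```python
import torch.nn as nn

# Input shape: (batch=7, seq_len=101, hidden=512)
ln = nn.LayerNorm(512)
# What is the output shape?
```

Input: (7, 101, 512) -> Output: (7, 101, 512)

Answer: (7, 101, 512)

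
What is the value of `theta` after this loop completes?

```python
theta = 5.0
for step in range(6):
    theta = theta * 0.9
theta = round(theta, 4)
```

Exponential decay: 5.0 * 0.9^6
`theta` takes the values: 5.0 → 4.5 → 4.05 → 3.645 → 3.2805 → 2.95245 → 2.657205 → 2.6572

Answer: 2.6572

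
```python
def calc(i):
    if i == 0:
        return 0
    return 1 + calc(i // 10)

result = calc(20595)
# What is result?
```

Count of digits of 20595: 5

Answer: 5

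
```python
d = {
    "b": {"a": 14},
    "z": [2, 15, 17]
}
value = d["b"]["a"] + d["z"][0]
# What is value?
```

Trace:
`d = { ...` → d = {'b': {'a': 14}, 'z': [2, 15, 17]}
`value = d["b"]["a"] + d["z"][0]` → value = 16
So value = 16

Answer: 16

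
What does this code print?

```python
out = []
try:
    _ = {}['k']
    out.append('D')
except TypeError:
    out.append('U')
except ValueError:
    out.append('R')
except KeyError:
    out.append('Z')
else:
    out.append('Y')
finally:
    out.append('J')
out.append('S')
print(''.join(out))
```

Execution trace: 'Z' (except KeyError) → 'J' (finally) → 'S' (after the try/except). Output: ZJS

Answer: ZJS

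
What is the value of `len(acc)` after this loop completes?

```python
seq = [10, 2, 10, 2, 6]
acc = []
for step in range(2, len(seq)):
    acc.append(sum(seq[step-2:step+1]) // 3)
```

Number of 3-element averages
`acc` takes the values: [] → [7] → [7, 4] → [7, 4, 6]
So `len(acc)` = 3

Answer: 3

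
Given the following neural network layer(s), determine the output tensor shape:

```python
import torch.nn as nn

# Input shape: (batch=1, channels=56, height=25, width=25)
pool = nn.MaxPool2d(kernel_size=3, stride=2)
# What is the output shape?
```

Input: (1, 56, 25, 25) -> Output: (1, 56, 12, 12)

Answer: (1, 56, 12, 12)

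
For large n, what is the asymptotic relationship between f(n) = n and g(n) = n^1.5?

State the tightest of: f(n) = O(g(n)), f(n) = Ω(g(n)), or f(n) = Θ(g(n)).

n vs n^1.5: f(n) = O(g(n)) but not Ω(g(n)) — n^1.5 grows strictly faster than n.

Answer: f(n) = O(g(n)) but not Ω(g(n)) — n^1.5 grows strictly faster than n.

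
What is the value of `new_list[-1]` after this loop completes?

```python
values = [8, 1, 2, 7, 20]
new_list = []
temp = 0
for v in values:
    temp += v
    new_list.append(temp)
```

Cumulative sum ends at 38
`new_list` takes the values: [] → [8] → [8, 9] → [8, 9, 11] → [8, 9, 11, 18] → [8, 9, 11, 18, 38]
So `new_list[-1]` = 38

Answer: 38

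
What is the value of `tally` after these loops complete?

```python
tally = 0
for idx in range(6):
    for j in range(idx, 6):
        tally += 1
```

Upper triangle: 6 + 5 + ... + 1
`tally` takes the values: 0 → 1 → 2 → 3 → 4 → 5 → 6 → 7 → 8 → 9 → 10 → 11 → 12 → 13 → 14 → 15 → 16 → 17 → 18 → 19 → 20 → 21

Answer: 21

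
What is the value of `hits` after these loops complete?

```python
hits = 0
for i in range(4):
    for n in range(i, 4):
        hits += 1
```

Upper triangle: 4 + 3 + ... + 1
`hits` takes the values: 0 → 1 → 2 → 3 → 4 → 5 → 6 → 7 → 8 → 9 → 10

Answer: 10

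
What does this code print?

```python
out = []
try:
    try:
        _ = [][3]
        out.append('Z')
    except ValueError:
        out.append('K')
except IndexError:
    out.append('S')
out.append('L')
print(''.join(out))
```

Execution trace: 'S' (outer except IndexError) → 'L' (after the try/except). Output: SL

Answer: SL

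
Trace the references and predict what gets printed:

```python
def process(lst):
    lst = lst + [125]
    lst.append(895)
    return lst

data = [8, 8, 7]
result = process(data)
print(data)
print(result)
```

Key concept: rebinding parameter vs mutation.
Step by step:
`data = [8, 8, 7]` → data = [8, 8, 7]
`result = process(data)` → result = [8, 8, 7, 125, 895]
`print(data)` → prints [8, 8, 7]
`print(result)` → prints [8, 8, 7, 125, 895]

Answer:
[8, 8, 7]
[8, 8, 7, 125, 895]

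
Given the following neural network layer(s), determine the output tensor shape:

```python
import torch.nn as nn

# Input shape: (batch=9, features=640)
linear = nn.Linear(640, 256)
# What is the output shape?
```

Input: (9, 640) -> Output: (9, 256)

Answer: (9, 256)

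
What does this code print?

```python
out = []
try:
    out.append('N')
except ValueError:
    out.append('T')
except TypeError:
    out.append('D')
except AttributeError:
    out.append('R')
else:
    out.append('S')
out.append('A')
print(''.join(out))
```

Execution trace: 'N' (try body, no exception) → 'S' (else) → 'A' (after the try/except). Output: NSA

Answer: NSA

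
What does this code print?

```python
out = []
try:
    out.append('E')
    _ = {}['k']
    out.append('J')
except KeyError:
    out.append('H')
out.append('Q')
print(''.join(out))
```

Execution trace: 'E' (try body) → 'H' (except KeyError) → 'Q' (after the try/except). Output: EHQ

Answer: EHQ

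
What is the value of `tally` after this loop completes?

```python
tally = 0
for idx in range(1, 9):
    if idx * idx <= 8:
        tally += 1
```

Count numbers where idx² ≤ 8
`tally` takes the values: 0 → 1 → 2

Answer: 2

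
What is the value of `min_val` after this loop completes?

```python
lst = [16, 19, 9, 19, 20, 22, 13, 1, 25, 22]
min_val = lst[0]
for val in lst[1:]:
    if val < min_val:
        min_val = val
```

Minimum of [16, 19, 9, 19, 20, 22, 13, 1, 25, 22]
`min_val` takes the values: 16 → 9 → 1

Answer: 1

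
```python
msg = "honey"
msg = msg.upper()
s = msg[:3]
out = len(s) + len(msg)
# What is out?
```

Trace:
`msg = "honey"` → msg = 'honey'
`msg = msg.upper()` → msg = 'HONEY'
`s = msg[:3]` → s = 'HON'
`out = len(s) + len(msg)` → out = 8
So out = 8

Answer: 8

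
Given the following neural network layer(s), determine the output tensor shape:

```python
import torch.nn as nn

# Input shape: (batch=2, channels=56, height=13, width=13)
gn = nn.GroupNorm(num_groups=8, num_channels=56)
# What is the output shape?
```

Input: (2, 56, 13, 13) -> Output: (2, 56, 13, 13)

Answer: (2, 56, 13, 13)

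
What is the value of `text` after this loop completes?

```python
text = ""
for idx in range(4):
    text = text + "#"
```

Repeat '#' 4 times
`text` takes the values: "" → "#" → "##" → "###" → "####"

Answer: "####"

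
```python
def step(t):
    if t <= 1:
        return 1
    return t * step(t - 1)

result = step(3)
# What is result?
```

step(3) = 3 * 2 * 1 = 6

Answer: 6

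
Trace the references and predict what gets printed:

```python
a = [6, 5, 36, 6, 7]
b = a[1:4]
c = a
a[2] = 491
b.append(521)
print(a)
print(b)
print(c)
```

Key concept: slice vs alias.
Step by step:
`a = [6, 5, 36, 6, 7]` → a = [6, 5, 36, 6, 7]
`b = a[1:4]` → b = [5, 36, 6]
`c = a` → c = [6, 5, 36, 6, 7] (same object as a)
`a[2] = 491` → a = [6, 5, 491, 6, 7] (same object as c); c = [6, 5, 491, 6, 7] (same object as a)
`b.append(521)` → b = [5, 36, 6, 521]
`print(a)` → prints [6, 5, 491, 6, 7]
`print(b)` → prints [5, 36, 6, 521]
`print(c)` → prints [6, 5, 491, 6, 7]

Answer:
[6, 5, 491, 6, 7]
[5, 36, 6, 521]
[6, 5, 491, 6, 7]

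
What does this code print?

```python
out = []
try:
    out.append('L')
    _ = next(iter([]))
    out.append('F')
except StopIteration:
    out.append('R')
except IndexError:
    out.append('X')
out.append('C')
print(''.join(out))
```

Execution trace: 'L' (try body) → 'R' (except StopIteration) → 'C' (after the try/except). Output: LRC

Answer: LRC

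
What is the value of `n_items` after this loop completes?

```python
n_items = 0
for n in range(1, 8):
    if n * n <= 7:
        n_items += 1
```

Count numbers where n² ≤ 7
`n_items` takes the values: 0 → 1 → 2

Answer: 2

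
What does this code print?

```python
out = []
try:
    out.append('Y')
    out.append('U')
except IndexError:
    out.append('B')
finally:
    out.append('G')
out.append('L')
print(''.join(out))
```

Execution trace: 'Y' (try body) → 'U' (try body, no exception) → 'G' (finally) → 'L' (after the try/except). Output: YUGL

Answer: YUGL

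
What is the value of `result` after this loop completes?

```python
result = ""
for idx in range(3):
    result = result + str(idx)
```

Concatenate digits 0 to 2
`result` takes the values: "" → "0" → "01" → "012"

Answer: "012"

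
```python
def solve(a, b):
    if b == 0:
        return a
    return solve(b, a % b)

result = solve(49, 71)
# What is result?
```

solve(49, 71) -> solve(71, 49) -> solve(49, 22) -> solve(22, 5) -> solve(5, 2) -> solve(2, 1) -> solve(1, 0) -> 1

Answer: 1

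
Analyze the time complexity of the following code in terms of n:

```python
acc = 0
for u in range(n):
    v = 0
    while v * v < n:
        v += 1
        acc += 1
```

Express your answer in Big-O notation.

Each loop level contributes: n × √n. Multiplying the contributions gives O(n√n).

Answer: O(n√n)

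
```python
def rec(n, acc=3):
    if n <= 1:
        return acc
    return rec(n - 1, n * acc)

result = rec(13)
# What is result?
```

Accumulator trace (n, acc): (13, 3) -> (12, 39) -> (11, 468) -> (10, 5148) -> (9, 51480) -> (8, 463320) -> (7, 3706560) -> (6, 25945920) -> (5, 155675520) -> (4, 778377600) -> (3, 3113510400) -> (2, 9340531200) -> (1, 18681062400) -> return 18681062400

Answer: 18681062400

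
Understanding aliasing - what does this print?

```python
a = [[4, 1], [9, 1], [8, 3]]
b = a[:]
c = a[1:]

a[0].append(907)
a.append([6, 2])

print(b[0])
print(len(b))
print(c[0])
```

Key concept: slice with nested mutation.
Step by step:
`a = [[4, 1], [9, 1], [8, 3]]` → a = [[4, 1], [9, 1], [8, 3]]
`b = a[:]` → b = [[4, 1], [9, 1], [8, 3]]
`c = a[1:]` → c = [[9, 1], [8, 3]]
`a[0].append(907)` → a = [[4, 1, 907], [9, 1], [8, 3]]; b = [[4, 1, 907], [9, 1], [8, 3]]
`a.append([6, 2])` → a = [[4, 1, 907], [9, 1], [8, 3], [6, 2]]
`print(b[0])` → prints [4, 1, 907]
`print(len(b))` → prints 3
`print(c[0])` → prints [9, 1]

Answer:
[4, 1, 907]
3
[9, 1]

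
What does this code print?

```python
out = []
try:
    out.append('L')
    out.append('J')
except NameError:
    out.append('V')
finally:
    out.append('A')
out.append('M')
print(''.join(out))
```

Execution trace: 'L' (try body) → 'J' (try body, no exception) → 'A' (finally) → 'M' (after the try/except). Output: LJAM

Answer: LJAM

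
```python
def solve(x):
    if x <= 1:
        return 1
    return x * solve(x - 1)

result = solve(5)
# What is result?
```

solve(5) = 5 * 4 * 3 * 2 * 1 = 120

Answer: 120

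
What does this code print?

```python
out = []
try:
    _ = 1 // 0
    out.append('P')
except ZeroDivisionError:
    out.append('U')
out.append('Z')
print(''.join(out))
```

Execution trace: 'U' (except ZeroDivisionError) → 'Z' (after the try/except). Output: UZ

Answer: UZ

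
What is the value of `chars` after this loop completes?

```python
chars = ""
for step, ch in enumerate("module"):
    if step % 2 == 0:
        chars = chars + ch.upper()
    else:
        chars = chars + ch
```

Uppercase even positions in 'module'
`chars` takes the values: "" → "M" → "Mo" → "MoD" → "MoDu" → "MoDuL" → "MoDuLe"

Answer: "MoDuLe"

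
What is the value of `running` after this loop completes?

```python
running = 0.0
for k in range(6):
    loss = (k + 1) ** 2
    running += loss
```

Sum of squared losses 1² + 2² + ... + 6²
`running` takes the values: 0.0 → 1.0 → 5.0 → 14.0 → 30.0 → 55.0 → 91.0

Answer: 91.0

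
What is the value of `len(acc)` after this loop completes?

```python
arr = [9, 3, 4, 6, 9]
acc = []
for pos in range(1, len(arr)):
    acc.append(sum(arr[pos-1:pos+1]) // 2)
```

Number of 2-element averages
`acc` takes the values: [] → [6] → [6, 3] → [6, 3, 5] → [6, 3, 5, 7]
So `len(acc)` = 4

Answer: 4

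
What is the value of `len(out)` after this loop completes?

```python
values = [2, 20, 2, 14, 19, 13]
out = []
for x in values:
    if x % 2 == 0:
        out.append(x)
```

Count even numbers in [2, 20, 2, 14, 19, 13]
`out` takes the values: [] → [2] → [2, 20] → [2, 20, 2] → [2, 20, 2, 14]
So `len(out)` = 4

Answer: 4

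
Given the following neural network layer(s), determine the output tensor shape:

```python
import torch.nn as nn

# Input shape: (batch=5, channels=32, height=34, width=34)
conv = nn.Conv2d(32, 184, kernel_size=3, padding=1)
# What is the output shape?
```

Input: (5, 32, 34, 34) -> Output: (5, 184, 34, 34)

Answer: (5, 184, 34, 34)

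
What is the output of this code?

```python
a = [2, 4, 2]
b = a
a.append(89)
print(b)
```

Key concept: basic list aliasing.
Step by step:
`a = [2, 4, 2]` → a = [2, 4, 2]
`b = a` → b = [2, 4, 2] (same object as a)
`a.append(89)` → a = [2, 4, 2, 89] (same object as b); b = [2, 4, 2, 89] (same object as a)
`print(b)` → prints [2, 4, 2, 89]

Answer: [2, 4, 2, 89]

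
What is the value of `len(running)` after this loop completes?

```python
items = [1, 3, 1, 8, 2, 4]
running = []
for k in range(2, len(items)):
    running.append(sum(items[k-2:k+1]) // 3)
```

Number of 3-element averages
`running` takes the values: [] → [1] → [1, 4] → [1, 4, 3] → [1, 4, 3, 4]
So `len(running)` = 4

Answer: 4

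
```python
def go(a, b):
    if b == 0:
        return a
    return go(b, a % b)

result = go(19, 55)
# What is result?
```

go(19, 55) -> go(55, 19) -> go(19, 17) -> go(17, 2) -> go(2, 1) -> go(1, 0) -> 1

Answer: 1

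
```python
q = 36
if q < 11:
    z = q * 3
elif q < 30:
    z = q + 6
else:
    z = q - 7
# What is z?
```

Trace:
`q = 36` → q = 36
`if q < 11: ...` → q < 11 is False, q < 30 is False, take else branch → z = 29
So z = 29

Answer: 29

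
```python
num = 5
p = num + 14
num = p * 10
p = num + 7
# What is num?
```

Trace:
`num = 5` → num = 5
`p = num + 14` → p = 19
`num = p * 10` → num = 190
`p = num + 7` → p = 197
So num = 190

Answer: 190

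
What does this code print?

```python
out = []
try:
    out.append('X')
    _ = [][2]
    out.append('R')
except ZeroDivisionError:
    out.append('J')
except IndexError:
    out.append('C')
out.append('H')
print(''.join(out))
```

Execution trace: 'X' (try body) → 'C' (except IndexError) → 'H' (after the try/except). Output: XCH

Answer: XCH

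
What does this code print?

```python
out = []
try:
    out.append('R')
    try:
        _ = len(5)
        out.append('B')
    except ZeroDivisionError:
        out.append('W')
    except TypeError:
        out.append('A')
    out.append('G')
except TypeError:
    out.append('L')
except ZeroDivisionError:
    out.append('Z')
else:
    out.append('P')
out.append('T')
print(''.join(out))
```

Execution trace: 'R' (try body) → 'A' (inner except TypeError) → 'G' (try body, no exception) → 'P' (else) → 'T' (after the try/except). Output: RAGPT

Answer: RAGPT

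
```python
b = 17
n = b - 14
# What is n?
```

Trace:
`b = 17` → b = 17
`n = b - 14` → n = 3
So n = 3

Answer: 3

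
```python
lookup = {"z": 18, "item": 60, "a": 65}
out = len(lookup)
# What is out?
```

Trace:
`lookup = {"z": 18, "item": 60, "a": 65}` → lookup = {'z': 18, 'item': 60, 'a': 65}
`out = len(lookup)` → out = 3
So out = 3

Answer: 3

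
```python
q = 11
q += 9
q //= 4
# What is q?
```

Trace:
`q = 11` → q = 11
`q += 9` → q = 20
`q //= 4` → q = 5
So q = 5

Answer: 5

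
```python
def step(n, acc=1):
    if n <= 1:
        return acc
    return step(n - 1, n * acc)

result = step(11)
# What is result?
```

Accumulator trace (n, acc): (11, 1) -> (10, 11) -> (9, 110) -> (8, 990) -> (7, 7920) -> (6, 55440) -> (5, 332640) -> (4, 1663200) -> (3, 6652800) -> (2, 19958400) -> (1, 39916800) -> return 39916800

Answer: 39916800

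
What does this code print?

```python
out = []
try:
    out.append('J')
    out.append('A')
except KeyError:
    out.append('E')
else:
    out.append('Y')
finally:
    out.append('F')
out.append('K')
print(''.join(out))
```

Execution trace: 'J' (try body) → 'A' (try body, no exception) → 'Y' (else) → 'F' (finally) → 'K' (after the try/except). Output: JAYFK

Answer: JAYFK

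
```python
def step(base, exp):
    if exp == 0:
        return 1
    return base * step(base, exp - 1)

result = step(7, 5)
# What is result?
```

step(7, 5) = 7 * 7 * 7 * 7 * 7 = 16807

Answer: 16807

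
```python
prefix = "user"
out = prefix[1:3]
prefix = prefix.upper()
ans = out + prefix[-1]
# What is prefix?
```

Trace:
`prefix = "user"` → prefix = 'user'
`out = prefix[1:3]` → out = 'se'
`prefix = prefix.upper()` → prefix = 'USER'
`ans = out + prefix[-1]` → ans = 'seR'
So prefix = 'USER'

Answer: 'USER'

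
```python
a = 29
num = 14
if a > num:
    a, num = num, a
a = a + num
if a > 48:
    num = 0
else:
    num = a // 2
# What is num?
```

Trace:
`a = 29` → a = 29
`num = 14` → num = 14
`if a > num: ...` → a > num is True → a = 14; num = 29
`a = a + num` → a = 43
`if a > 48: ...` → a > 48 is False, take else branch → num = 21
So num = 21

Answer: 21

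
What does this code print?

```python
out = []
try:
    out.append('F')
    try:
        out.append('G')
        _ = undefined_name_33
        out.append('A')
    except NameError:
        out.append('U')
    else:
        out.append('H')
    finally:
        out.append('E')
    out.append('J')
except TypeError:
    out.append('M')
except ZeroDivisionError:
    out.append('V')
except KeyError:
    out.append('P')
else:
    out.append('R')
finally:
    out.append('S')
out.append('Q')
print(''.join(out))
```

Execution trace: 'F' (try body) → 'G' (inner try body) → 'U' (inner except NameError) → 'E' (inner finally) → 'J' (try body, no exception) → 'R' (else) → 'S' (finally) → 'Q' (after the try/except). Output: FGUEJRSQ

Answer: FGUEJRSQ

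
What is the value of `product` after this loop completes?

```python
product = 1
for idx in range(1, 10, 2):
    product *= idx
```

Product of 1, 3, 5, ... up to 9
`product` takes the values: 1 → 3 → 15 → 105 → 945

Answer: 945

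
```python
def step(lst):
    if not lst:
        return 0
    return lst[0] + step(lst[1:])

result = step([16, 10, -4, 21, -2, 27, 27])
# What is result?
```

16 + 10 + (-4) + 21 + (-2) + 27 + 27 + 0 = 95

Answer: 95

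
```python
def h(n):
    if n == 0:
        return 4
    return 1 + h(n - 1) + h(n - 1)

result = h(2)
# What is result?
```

h(n) = 1 + 2·h(n-1), h(0)=4. Closed form: (4+1)·2^2 - 1 = 19.

Answer: 19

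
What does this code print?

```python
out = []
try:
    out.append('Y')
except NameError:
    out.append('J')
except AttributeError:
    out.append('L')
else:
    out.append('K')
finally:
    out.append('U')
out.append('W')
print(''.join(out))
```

Execution trace: 'Y' (try body, no exception) → 'K' (else) → 'U' (finally) → 'W' (after the try/except). Output: YKUW

Answer: YKUW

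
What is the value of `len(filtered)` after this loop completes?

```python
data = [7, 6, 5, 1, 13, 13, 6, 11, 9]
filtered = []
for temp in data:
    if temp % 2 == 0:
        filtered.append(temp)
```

Count even numbers in [7, 6, 5, 1, 13, 13, 6, 11, 9]
`filtered` takes the values: [] → [6] → [6, 6]
So `len(filtered)` = 2

Answer: 2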